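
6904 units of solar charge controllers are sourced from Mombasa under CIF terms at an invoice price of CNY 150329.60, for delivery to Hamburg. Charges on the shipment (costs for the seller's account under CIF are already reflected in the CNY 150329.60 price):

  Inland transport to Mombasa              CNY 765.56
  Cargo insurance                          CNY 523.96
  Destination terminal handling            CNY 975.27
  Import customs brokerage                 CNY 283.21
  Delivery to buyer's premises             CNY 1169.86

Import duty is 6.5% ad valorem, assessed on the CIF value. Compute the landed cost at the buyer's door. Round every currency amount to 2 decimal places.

Total landed cost: CNY 162529.36

CIF: the seller pays costs through ocean freight and marine insurance to the destination port.
Already in the invoice (seller's account under CIF): inland to port, insurance — exclude.
The CIF price already equals the CIF value: 150329.60
Import duty = 150329.60 × 6.5% = 9771.42
Buyer bears: destination terminal 975.27 + brokerage 283.21 + delivery 1169.86 + duty 9771.42 = 12199.76
Landed cost = invoice 150329.60 + 12199.76 = 162529.36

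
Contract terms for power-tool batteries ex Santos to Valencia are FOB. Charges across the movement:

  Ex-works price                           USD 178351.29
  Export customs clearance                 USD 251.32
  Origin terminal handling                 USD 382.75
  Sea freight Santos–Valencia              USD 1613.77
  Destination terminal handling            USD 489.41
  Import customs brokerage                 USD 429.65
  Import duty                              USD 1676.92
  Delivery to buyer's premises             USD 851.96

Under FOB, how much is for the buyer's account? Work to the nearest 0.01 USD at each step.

FOB: the seller bears costs until goods are on board at the origin port; the buyer bears freight, insurance and all costs thereafter.
Seller's account: goods 178351.29 + export clearance 251.32 + origin terminal 382.75 = 178985.36
Buyer's account: freight 1613.77 + destination terminal 489.41 + brokerage 429.65 + duty 1676.92 + delivery 851.96 = 5061.71

Buyer's account: USD 5061.71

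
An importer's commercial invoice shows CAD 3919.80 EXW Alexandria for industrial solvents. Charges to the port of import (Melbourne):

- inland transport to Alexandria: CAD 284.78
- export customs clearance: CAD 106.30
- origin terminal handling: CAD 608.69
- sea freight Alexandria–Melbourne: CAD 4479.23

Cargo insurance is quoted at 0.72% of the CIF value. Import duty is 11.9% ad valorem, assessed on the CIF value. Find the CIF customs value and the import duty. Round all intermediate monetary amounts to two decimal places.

CIF value: CAD 9466.96; import duty: CAD 1126.57

Let C be the CIF value. C = EXW price + pre-shipment costs + freight + 0.72% × C
C − 0.72% × C = 3919.80 + 284.78 + 106.30 + 608.69 + 4479.23
0.9928 × C = 9398.80
C = 9398.80 / 0.9928 = 9466.96
Insurance premium = 0.72% × 9466.96 = 68.16
Import duty = 9466.96 × 11.9% = 1126.57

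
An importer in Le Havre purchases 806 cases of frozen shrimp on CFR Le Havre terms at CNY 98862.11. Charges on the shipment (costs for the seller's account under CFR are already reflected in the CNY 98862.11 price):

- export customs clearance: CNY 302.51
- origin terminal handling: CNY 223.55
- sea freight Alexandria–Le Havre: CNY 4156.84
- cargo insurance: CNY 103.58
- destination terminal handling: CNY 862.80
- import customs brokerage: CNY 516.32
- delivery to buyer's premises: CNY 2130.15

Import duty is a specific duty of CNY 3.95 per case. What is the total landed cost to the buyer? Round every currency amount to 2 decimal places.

CFR: the seller pays costs through ocean freight to the destination port, but not insurance.
Already in the invoice (seller's account under CFR): export clearance, origin terminal, freight — exclude.
CIF value = CFR price + insurance = 98862.11 + 103.58 = 98965.69
Import duty = 806 × 3.95 = 3183.70
Buyer bears: insurance 103.58 + destination terminal 862.80 + brokerage 516.32 + delivery 2130.15 + duty 3183.70 = 6796.55
Landed cost = invoice 98862.11 + 6796.55 = 105658.66

Total landed cost: CNY 105658.66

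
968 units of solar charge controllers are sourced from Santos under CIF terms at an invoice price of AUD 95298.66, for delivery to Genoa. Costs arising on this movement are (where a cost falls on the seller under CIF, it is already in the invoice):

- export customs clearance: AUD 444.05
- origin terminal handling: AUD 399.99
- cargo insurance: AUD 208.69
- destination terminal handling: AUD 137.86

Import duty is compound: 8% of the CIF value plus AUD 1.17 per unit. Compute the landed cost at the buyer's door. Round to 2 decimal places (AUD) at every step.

CIF: the seller pays costs through ocean freight and marine insurance to the destination port.
Already in the invoice (seller's account under CIF): export clearance, origin terminal, insurance — exclude.
The CIF price already equals the CIF value: 95298.66
Ad valorem component: 95298.66 × 8% = 7623.89
Specific component: 968 × 1.17 = 1132.56
Import duty = 7623.89 + 1132.56 = 8756.45
Buyer bears: destination terminal 137.86 + duty 8756.45 = 8894.31
Landed cost = invoice 95298.66 + 8894.31 = 104192.97

Total landed cost: AUD 104192.97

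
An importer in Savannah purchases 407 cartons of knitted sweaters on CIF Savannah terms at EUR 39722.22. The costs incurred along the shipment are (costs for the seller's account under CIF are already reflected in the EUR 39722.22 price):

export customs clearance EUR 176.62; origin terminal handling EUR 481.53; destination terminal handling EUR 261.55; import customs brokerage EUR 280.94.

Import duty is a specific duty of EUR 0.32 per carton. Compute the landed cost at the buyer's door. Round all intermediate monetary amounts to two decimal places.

CIF: the seller pays costs through ocean freight and marine insurance to the destination port.
Already in the invoice (seller's account under CIF): export clearance, origin terminal — exclude.
The CIF price already equals the CIF value: 39722.22
Import duty = 407 × 0.32 = 130.24
Buyer bears: destination terminal 261.55 + brokerage 280.94 + duty 130.24 = 672.73
Landed cost = invoice 39722.22 + 672.73 = 40394.95

Total landed cost: EUR 40394.95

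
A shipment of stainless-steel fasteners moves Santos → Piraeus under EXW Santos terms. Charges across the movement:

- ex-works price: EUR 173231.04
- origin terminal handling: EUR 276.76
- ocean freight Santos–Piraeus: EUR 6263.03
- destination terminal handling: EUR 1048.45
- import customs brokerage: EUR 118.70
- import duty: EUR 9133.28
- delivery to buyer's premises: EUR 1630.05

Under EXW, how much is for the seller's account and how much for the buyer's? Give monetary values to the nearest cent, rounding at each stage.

EXW: the seller makes goods available at their premises; the buyer bears all onward costs.
Seller's account: goods 173231.04 = 173231.04
Buyer's account: origin terminal 276.76 + freight 6263.03 + destination terminal 1048.45 + brokerage 118.70 + duty 9133.28 + delivery 1630.05 = 18470.27

Seller: EUR 173231.04; buyer: EUR 18470.27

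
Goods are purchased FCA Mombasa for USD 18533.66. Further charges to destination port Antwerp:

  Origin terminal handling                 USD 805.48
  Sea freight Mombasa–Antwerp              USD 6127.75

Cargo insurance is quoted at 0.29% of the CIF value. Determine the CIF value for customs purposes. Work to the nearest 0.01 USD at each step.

CIF value: USD 25540.96

Let C be the CIF value. C = FCA price + pre-shipment costs + freight + 0.29% × C
C − 0.29% × C = 18533.66 + 805.48 + 6127.75
0.9971 × C = 25466.89
C = 25466.89 / 0.9971 = 25540.96
Insurance premium = 0.29% × 25540.96 = 74.07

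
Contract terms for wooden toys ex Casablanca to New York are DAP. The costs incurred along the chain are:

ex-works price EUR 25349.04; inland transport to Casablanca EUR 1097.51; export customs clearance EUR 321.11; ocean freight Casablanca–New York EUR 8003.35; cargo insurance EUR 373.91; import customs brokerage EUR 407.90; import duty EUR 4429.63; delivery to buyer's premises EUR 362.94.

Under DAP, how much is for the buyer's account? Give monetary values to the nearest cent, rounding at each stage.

Buyer's account: EUR 4837.53

DAP: the seller bears all costs to the named destination except import duty and clearance.
Seller's account: goods 25349.04 + inland to port 1097.51 + export clearance 321.11 + freight 8003.35 + insurance 373.91 + delivery 362.94 = 35507.86
Buyer's account: brokerage 407.90 + duty 4429.63 = 4837.53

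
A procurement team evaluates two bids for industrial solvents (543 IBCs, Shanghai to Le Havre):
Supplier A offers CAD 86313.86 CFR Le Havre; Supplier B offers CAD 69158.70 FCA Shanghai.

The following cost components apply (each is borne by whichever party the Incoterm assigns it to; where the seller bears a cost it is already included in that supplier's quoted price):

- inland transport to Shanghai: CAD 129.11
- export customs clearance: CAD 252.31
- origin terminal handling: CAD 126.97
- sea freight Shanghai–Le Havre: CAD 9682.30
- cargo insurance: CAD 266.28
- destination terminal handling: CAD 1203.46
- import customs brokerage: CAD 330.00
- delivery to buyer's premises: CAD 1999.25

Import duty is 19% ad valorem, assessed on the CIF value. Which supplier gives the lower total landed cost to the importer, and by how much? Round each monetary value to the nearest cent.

Supplier B is cheaper by CAD 8741.61

Supplier A (CFR):
CIF value = CFR price + insurance = 86313.86 + 266.28 = 86580.14
Import duty = 86580.14 × 19% = 16450.23
Buyer bears (A): 266.28 + 1203.46 + 330.00 + 1999.25 = 3798.99
Landed cost (A) = invoice 86313.86 + 3798.99 + duty 16450.23 = 106563.08
Supplier B (FCA):
CIF value = FCA price + origin terminal + freight + insurance = 69158.70 + 126.97 + 9682.30 + 266.28 = 79234.25
Import duty = 79234.25 × 19% = 15054.51
Buyer bears (B): 126.97 + 9682.30 + 266.28 + 1203.46 + 330.00 + 1999.25 = 13608.26
Landed cost (B) = invoice 69158.70 + 13608.26 + duty 15054.51 = 97821.47
Difference = |106563.08 − 97821.47| = 8741.61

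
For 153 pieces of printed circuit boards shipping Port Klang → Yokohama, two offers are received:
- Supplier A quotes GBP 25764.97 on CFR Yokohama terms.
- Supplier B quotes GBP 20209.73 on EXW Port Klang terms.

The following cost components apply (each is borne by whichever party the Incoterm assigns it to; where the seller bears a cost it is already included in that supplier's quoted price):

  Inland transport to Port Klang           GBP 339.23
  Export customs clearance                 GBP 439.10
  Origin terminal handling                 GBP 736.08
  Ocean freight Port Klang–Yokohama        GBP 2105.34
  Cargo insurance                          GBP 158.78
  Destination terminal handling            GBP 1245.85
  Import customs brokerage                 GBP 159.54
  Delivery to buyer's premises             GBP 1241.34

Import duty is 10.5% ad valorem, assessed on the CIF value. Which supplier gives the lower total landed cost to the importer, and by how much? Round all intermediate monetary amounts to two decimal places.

Supplier A (CFR):
CIF value = CFR price + insurance = 25764.97 + 158.78 = 25923.75
Import duty = 25923.75 × 10.5% = 2721.99
Buyer bears (A): 158.78 + 1245.85 + 159.54 + 1241.34 = 2805.51
Landed cost (A) = invoice 25764.97 + 2805.51 + duty 2721.99 = 31292.47
Supplier B (EXW):
CIF value = EXW price + inland to port + export clearance + origin terminal + freight + insurance = 20209.73 + 339.23 + 439.10 + 736.08 + 2105.34 + 158.78 = 23988.26
Import duty = 23988.26 × 10.5% = 2518.77
Buyer bears (B): 339.23 + 439.10 + 736.08 + 2105.34 + 158.78 + 1245.85 + 159.54 + 1241.34 = 6425.26
Landed cost (B) = invoice 20209.73 + 6425.26 + duty 2518.77 = 29153.76
Difference = |31292.47 − 29153.76| = 2138.71

Supplier B is cheaper by GBP 2138.71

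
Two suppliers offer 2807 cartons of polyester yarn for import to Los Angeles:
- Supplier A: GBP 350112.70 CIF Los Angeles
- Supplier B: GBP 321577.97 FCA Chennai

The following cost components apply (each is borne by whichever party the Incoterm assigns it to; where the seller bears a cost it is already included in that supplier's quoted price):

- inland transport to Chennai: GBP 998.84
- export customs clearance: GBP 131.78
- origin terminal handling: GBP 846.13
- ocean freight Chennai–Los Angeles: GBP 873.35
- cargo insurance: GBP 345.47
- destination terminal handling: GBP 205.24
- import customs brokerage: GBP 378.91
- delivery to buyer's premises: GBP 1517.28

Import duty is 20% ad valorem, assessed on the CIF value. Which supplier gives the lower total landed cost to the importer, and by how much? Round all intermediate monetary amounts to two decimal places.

Supplier B is cheaper by GBP 31763.74

Supplier A (CIF):
The CIF price already equals the CIF value: 350112.70
Import duty = 350112.70 × 20% = 70022.54
Buyer bears (A): 205.24 + 378.91 + 1517.28 = 2101.43
Landed cost (A) = invoice 350112.70 + 2101.43 + duty 70022.54 = 422236.67
Supplier B (FCA):
CIF value = FCA price + origin terminal + freight + insurance = 321577.97 + 846.13 + 873.35 + 345.47 = 323642.92
Import duty = 323642.92 × 20% = 64728.58
Buyer bears (B): 846.13 + 873.35 + 345.47 + 205.24 + 378.91 + 1517.28 = 4166.38
Landed cost (B) = invoice 321577.97 + 4166.38 + duty 64728.58 = 390472.93
Difference = |422236.67 − 390472.93| = 31763.74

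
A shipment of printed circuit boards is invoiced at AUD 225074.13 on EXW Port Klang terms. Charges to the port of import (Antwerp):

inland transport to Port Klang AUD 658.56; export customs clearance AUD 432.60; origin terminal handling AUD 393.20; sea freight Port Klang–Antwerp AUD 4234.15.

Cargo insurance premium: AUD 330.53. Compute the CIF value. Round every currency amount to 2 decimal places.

CIF = EXW price + pre-shipment costs + freight + insurance
CIF = 225074.13 + 658.56 + 432.60 + 393.20 + 4234.15 + 330.53 = 231123.17

CIF value: AUD 231123.17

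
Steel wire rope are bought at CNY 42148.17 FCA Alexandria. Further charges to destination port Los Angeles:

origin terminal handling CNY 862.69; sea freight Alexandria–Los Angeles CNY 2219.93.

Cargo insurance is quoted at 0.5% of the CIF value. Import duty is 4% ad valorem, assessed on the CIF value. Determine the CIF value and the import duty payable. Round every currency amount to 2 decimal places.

CIF value: CNY 45458.08; import duty: CNY 1818.32

Let C be the CIF value. C = FCA price + pre-shipment costs + freight + 0.5% × C
C − 0.5% × C = 42148.17 + 862.69 + 2219.93
0.995 × C = 45230.79
C = 45230.79 / 0.995 = 45458.08
Insurance premium = 0.5% × 45458.08 = 227.29
Import duty = 45458.08 × 4% = 1818.32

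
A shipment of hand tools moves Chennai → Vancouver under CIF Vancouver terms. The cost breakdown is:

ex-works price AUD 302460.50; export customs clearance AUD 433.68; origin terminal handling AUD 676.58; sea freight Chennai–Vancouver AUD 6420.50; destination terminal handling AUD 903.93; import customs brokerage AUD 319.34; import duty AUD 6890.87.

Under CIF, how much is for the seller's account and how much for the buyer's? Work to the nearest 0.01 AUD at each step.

CIF: the seller pays costs through ocean freight and marine insurance to the destination port.
Seller's account: goods 302460.50 + export clearance 433.68 + origin terminal 676.58 + freight 6420.50 = 309991.26
Buyer's account: destination terminal 903.93 + brokerage 319.34 + duty 6890.87 = 8114.14

Seller: AUD 309991.26; buyer: AUD 8114.14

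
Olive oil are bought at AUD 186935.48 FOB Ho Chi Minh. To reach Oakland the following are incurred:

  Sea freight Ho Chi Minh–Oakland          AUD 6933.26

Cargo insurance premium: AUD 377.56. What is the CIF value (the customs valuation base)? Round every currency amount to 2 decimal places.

CIF value: AUD 194246.30

CIF = FOB price + freight + insurance
CIF = 186935.48 + 6933.26 + 377.56 = 194246.30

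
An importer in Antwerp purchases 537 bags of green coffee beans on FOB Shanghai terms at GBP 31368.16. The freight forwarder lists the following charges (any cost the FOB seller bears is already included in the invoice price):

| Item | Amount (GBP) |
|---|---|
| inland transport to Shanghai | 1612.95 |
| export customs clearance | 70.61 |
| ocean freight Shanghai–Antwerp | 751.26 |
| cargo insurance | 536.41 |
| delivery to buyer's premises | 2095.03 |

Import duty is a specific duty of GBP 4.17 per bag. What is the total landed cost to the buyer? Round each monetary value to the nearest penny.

Total landed cost: GBP 36990.15

FOB: the seller bears costs until goods are on board at the origin port; the buyer bears freight, insurance and all costs thereafter.
Already in the invoice (seller's account under FOB): inland to port, export clearance — exclude.
CIF value = FOB price + freight + insurance = 31368.16 + 751.26 + 536.41 = 32655.83
Import duty = 537 × 4.17 = 2239.29
Buyer bears: freight 751.26 + insurance 536.41 + delivery 2095.03 + duty 2239.29 = 5621.99
Landed cost = invoice 31368.16 + 5621.99 = 36990.15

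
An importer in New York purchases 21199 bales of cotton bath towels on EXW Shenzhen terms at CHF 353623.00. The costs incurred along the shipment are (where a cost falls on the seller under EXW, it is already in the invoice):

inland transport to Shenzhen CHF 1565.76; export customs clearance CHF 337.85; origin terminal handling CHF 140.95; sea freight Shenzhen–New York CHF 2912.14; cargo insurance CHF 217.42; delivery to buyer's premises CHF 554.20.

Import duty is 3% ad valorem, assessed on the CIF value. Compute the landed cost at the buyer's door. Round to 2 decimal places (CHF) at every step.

Total landed cost: CHF 370115.23

EXW: the seller makes goods available at their premises; the buyer bears all onward costs.
CIF value = EXW price + inland to port + export clearance + origin terminal + freight + insurance = 353623.00 + 1565.76 + 337.85 + 140.95 + 2912.14 + 217.42 = 358797.12
Import duty = 358797.12 × 3% = 10763.91
Buyer bears: inland to port 1565.76 + export clearance 337.85 + origin terminal 140.95 + freight 2912.14 + insurance 217.42 + delivery 554.20 + duty 10763.91 = 16492.23
Landed cost = invoice 353623.00 + 16492.23 = 370115.23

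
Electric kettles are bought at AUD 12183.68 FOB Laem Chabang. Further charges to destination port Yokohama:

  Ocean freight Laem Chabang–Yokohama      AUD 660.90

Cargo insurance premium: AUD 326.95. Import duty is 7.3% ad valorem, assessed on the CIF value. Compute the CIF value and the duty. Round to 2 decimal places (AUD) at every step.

CIF = FOB price + freight + insurance
CIF = 12183.68 + 660.90 + 326.95 = 13171.53
Import duty = 13171.53 × 7.3% = 961.52

CIF value: AUD 13171.53; import duty: AUD 961.52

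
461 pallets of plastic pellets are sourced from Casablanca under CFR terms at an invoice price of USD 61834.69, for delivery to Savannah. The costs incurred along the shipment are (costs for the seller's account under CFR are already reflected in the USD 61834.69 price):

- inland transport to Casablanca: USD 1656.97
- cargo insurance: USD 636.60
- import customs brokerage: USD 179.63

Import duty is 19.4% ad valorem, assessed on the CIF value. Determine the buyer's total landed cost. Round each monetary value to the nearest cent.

CFR: the seller pays costs through ocean freight to the destination port, but not insurance.
Already in the invoice (seller's account under CFR): inland to port — exclude.
CIF value = CFR price + insurance = 61834.69 + 636.60 = 62471.29
Import duty = 62471.29 × 19.4% = 12119.43
Buyer bears: insurance 636.60 + brokerage 179.63 + duty 12119.43 = 12935.66
Landed cost = invoice 61834.69 + 12935.66 = 74770.35

Total landed cost: USD 74770.35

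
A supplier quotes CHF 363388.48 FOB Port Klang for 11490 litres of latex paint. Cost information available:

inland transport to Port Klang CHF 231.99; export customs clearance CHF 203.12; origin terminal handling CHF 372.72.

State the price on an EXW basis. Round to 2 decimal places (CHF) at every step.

From FOB to EXW, the seller no longer bears: inland to port, export clearance, origin terminal.
EXW price = 363388.48 − 231.99 − 203.12 − 372.72 = 362580.65

EXW price: CHF 362580.65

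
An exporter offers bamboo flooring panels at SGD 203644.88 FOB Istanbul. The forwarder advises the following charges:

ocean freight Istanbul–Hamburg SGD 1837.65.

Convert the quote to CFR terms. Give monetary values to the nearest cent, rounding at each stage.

From FOB to CFR, the seller additionally bears: freight.
CFR price = 203644.88 + 1837.65 = 205482.53

CFR price: SGD 205482.53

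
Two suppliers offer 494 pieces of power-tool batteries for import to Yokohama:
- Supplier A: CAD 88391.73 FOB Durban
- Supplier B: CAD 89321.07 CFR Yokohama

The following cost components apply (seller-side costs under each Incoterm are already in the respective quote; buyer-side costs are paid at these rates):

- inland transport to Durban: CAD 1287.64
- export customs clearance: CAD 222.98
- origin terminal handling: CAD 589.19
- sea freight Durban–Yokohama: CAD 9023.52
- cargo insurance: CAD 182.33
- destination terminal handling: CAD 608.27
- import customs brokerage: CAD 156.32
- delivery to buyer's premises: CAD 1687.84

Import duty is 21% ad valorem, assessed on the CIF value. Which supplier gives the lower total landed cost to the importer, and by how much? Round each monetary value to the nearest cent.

Supplier A (FOB):
CIF value = FOB price + freight + insurance = 88391.73 + 9023.52 + 182.33 = 97597.58
Import duty = 97597.58 × 21% = 20495.49
Buyer bears (A): 9023.52 + 182.33 + 608.27 + 156.32 + 1687.84 = 11658.28
Landed cost (A) = invoice 88391.73 + 11658.28 + duty 20495.49 = 120545.50
Supplier B (CFR):
CIF value = CFR price + insurance = 89321.07 + 182.33 = 89503.40
Import duty = 89503.40 × 21% = 18795.71
Buyer bears (B): 182.33 + 608.27 + 156.32 + 1687.84 = 2634.76
Landed cost (B) = invoice 89321.07 + 2634.76 + duty 18795.71 = 110751.54
Difference = |120545.50 − 110751.54| = 9793.96

Supplier B is cheaper by CAD 9793.96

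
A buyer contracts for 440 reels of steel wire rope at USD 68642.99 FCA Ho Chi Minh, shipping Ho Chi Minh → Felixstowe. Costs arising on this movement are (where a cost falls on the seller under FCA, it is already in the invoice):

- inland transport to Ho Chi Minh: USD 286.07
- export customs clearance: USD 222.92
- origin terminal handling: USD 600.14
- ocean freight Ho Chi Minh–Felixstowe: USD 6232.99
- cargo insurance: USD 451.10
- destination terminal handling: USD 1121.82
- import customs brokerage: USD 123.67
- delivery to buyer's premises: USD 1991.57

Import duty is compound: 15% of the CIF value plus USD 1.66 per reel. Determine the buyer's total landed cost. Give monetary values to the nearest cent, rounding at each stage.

FCA: the seller delivers export-cleared goods to the carrier; the buyer bears costs from that point.
Already in the invoice (seller's account under FCA): inland to port, export clearance — exclude.
CIF value = FCA price + origin terminal + freight + insurance = 68642.99 + 600.14 + 6232.99 + 451.10 = 75927.22
Ad valorem component: 75927.22 × 15% = 11389.08
Specific component: 440 × 1.66 = 730.40
Import duty = 11389.08 + 730.40 = 12119.48
Buyer bears: origin terminal 600.14 + freight 6232.99 + insurance 451.10 + destination terminal 1121.82 + brokerage 123.67 + delivery 1991.57 + duty 12119.48 = 22640.77
Landed cost = invoice 68642.99 + 22640.77 = 91283.76

Total landed cost: USD 91283.76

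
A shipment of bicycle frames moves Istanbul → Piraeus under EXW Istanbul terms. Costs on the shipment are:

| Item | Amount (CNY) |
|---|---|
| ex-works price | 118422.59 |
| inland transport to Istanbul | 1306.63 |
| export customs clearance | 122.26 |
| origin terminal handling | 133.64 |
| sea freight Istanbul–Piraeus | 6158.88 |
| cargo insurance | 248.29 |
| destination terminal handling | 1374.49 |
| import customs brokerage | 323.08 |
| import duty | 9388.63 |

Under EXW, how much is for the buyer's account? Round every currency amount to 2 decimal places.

EXW: the seller makes goods available at their premises; the buyer bears all onward costs.
Seller's account: goods 118422.59 = 118422.59
Buyer's account: inland to port 1306.63 + export clearance 122.26 + origin terminal 133.64 + freight 6158.88 + insurance 248.29 + destination terminal 1374.49 + brokerage 323.08 + duty 9388.63 = 19055.90

Buyer's account: CNY 19055.90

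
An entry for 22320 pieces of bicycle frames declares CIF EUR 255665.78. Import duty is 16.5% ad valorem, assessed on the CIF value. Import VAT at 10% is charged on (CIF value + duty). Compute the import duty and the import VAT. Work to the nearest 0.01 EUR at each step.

Import duty = 255665.78 × 16.5% = 42184.85
VAT base = CIF + duty = 255665.78 + 42184.85 = 297850.63
Import VAT = 297850.63 × 10% = 29785.06

Import duty: EUR 42184.85; import VAT: EUR 29785.06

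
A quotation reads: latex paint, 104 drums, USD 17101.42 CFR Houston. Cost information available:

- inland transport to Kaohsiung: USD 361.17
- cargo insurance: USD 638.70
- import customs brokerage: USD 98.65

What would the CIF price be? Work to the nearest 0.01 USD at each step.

Not relevant to the conversion: inland to port — on the seller under both CFR and CIF; already in the CFR price and stays in the CIF price. brokerage — on the buyer under both terms; not part of either seller's price.
From CFR to CIF, the seller additionally bears: insurance.
CIF price = 17101.42 + 638.70 = 17740.12

CIF price: USD 17740.12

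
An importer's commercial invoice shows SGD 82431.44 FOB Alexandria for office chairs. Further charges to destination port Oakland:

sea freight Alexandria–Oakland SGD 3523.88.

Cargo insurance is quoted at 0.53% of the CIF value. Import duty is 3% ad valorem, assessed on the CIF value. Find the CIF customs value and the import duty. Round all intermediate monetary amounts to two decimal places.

CIF value: SGD 86413.31; import duty: SGD 2592.40

Let C be the CIF value. C = FOB price + freight + 0.53% × C
C − 0.53% × C = 82431.44 + 3523.88
0.9947 × C = 85955.32
C = 85955.32 / 0.9947 = 86413.31
Insurance premium = 0.53% × 86413.31 = 457.99
Import duty = 86413.31 × 3% = 2592.40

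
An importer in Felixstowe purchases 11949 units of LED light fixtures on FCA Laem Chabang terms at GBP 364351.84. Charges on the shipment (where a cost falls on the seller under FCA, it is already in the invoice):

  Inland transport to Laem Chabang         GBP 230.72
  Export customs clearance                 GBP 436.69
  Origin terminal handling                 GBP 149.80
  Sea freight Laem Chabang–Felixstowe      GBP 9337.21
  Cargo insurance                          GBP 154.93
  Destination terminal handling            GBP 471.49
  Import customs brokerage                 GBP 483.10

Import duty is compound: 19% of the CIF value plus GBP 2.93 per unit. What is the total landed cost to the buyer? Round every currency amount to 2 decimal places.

FCA: the seller delivers export-cleared goods to the carrier; the buyer bears costs from that point.
Already in the invoice (seller's account under FCA): inland to port, export clearance — exclude.
CIF value = FCA price + origin terminal + freight + insurance = 364351.84 + 149.80 + 9337.21 + 154.93 = 373993.78
Ad valorem component: 373993.78 × 19% = 71058.82
Specific component: 11949 × 2.93 = 35010.57
Import duty = 71058.82 + 35010.57 = 106069.39
Buyer bears: origin terminal 149.80 + freight 9337.21 + insurance 154.93 + destination terminal 471.49 + brokerage 483.10 + duty 106069.39 = 116665.92
Landed cost = invoice 364351.84 + 116665.92 = 481017.76

Total landed cost: GBP 481017.76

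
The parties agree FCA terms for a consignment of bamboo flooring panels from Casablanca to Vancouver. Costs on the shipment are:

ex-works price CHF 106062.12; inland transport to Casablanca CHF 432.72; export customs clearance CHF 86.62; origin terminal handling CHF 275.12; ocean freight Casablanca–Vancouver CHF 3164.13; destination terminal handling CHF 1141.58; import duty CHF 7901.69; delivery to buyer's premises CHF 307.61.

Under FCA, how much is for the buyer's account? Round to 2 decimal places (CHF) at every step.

Buyer's account: CHF 12790.13

FCA: the seller delivers export-cleared goods to the carrier; the buyer bears costs from that point.
Seller's account: goods 106062.12 + inland to port 432.72 + export clearance 86.62 = 106581.46
Buyer's account: origin terminal 275.12 + freight 3164.13 + destination terminal 1141.58 + duty 7901.69 + delivery 307.61 = 12790.13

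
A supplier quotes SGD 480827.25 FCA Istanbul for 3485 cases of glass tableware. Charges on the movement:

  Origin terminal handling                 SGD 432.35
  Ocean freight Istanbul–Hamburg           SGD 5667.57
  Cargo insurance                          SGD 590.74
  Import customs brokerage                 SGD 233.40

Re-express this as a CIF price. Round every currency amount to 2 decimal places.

Not relevant to the conversion: brokerage — on the buyer under both terms; not part of either seller's price.
From FCA to CIF, the seller additionally bears: origin terminal, freight, insurance.
CIF price = 480827.25 + 432.35 + 5667.57 + 590.74 = 487517.91

CIF price: SGD 487517.91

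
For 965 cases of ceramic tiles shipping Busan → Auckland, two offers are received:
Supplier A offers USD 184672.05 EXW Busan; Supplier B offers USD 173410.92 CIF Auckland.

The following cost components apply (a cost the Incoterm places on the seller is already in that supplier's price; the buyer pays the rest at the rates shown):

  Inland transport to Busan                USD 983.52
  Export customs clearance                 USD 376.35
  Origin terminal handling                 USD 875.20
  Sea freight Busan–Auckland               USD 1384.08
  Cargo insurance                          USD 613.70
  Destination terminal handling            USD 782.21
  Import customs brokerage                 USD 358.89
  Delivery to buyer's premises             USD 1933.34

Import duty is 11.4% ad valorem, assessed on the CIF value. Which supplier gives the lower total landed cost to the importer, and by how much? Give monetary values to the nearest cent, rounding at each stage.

Supplier B is cheaper by USD 17260.30

Supplier A (EXW):
CIF value = EXW price + inland to port + export clearance + origin terminal + freight + insurance = 184672.05 + 983.52 + 376.35 + 875.20 + 1384.08 + 613.70 = 188904.90
Import duty = 188904.90 × 11.4% = 21535.16
Buyer bears (A): 983.52 + 376.35 + 875.20 + 1384.08 + 613.70 + 782.21 + 358.89 + 1933.34 = 7307.29
Landed cost (A) = invoice 184672.05 + 7307.29 + duty 21535.16 = 213514.50
Supplier B (CIF):
The CIF price already equals the CIF value: 173410.92
Import duty = 173410.92 × 11.4% = 19768.84
Buyer bears (B): 782.21 + 358.89 + 1933.34 = 3074.44
Landed cost (B) = invoice 173410.92 + 3074.44 + duty 19768.84 = 196254.20
Difference = |213514.50 − 196254.20| = 17260.30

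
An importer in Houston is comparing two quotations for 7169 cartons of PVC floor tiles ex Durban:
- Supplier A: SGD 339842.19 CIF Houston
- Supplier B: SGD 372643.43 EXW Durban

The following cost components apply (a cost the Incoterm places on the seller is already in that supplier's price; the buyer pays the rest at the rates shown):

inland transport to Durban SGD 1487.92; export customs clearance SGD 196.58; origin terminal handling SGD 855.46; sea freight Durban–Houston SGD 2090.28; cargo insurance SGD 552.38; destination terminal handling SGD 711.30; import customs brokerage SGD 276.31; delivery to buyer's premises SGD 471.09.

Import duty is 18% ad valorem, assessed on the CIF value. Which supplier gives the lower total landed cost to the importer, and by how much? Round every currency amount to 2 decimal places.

Supplier A is cheaper by SGD 44820.96

Supplier A (CIF):
The CIF price already equals the CIF value: 339842.19
Import duty = 339842.19 × 18% = 61171.59
Buyer bears (A): 711.30 + 276.31 + 471.09 = 1458.70
Landed cost (A) = invoice 339842.19 + 1458.70 + duty 61171.59 = 402472.48
Supplier B (EXW):
CIF value = EXW price + inland to port + export clearance + origin terminal + freight + insurance = 372643.43 + 1487.92 + 196.58 + 855.46 + 2090.28 + 552.38 = 377826.05
Import duty = 377826.05 × 18% = 68008.69
Buyer bears (B): 1487.92 + 196.58 + 855.46 + 2090.28 + 552.38 + 711.30 + 276.31 + 471.09 = 6641.32
Landed cost (B) = invoice 372643.43 + 6641.32 + duty 68008.69 = 447293.44
Difference = |402472.48 − 447293.44| = 44820.96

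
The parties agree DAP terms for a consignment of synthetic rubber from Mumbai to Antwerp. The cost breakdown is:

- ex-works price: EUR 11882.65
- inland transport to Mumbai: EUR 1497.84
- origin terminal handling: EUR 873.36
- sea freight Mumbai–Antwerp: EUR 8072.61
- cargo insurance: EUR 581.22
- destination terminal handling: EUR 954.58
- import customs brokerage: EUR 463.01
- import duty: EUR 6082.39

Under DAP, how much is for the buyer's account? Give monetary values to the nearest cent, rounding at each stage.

DAP: the seller bears all costs to the named destination except import duty and clearance.
Seller's account: goods 11882.65 + inland to port 1497.84 + origin terminal 873.36 + freight 8072.61 + insurance 581.22 + destination terminal 954.58 = 23862.26
Buyer's account: brokerage 463.01 + duty 6082.39 = 6545.40

Buyer's account: EUR 6545.40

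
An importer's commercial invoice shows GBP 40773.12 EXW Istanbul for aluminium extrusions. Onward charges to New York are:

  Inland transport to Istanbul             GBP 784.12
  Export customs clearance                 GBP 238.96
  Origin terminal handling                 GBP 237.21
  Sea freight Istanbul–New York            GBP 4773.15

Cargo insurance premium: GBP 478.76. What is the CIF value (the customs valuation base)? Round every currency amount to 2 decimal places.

CIF value: GBP 47285.32

CIF = EXW price + pre-shipment costs + freight + insurance
CIF = 40773.12 + 784.12 + 238.96 + 237.21 + 4773.15 + 478.76 = 47285.32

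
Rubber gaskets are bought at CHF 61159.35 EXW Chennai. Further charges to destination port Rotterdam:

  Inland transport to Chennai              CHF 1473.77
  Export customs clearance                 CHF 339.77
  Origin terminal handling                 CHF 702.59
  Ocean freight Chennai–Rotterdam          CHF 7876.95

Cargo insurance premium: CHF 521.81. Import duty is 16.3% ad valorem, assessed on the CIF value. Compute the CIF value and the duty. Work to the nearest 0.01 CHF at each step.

CIF = EXW price + pre-shipment costs + freight + insurance
CIF = 61159.35 + 1473.77 + 339.77 + 702.59 + 7876.95 + 521.81 = 72074.24
Import duty = 72074.24 × 16.3% = 11748.10

CIF value: CHF 72074.24; import duty: CHF 11748.10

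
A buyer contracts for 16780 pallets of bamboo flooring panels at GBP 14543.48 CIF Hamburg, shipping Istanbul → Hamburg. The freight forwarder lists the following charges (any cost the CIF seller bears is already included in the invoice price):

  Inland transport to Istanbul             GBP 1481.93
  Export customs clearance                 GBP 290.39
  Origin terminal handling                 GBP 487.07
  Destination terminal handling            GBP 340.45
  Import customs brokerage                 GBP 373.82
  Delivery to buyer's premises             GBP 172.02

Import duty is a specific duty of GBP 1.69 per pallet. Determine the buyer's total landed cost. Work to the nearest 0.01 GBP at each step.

Total landed cost: GBP 43787.97

CIF: the seller pays costs through ocean freight and marine insurance to the destination port.
Already in the invoice (seller's account under CIF): inland to port, export clearance, origin terminal — exclude.
The CIF price already equals the CIF value: 14543.48
Import duty = 16780 × 1.69 = 28358.20
Buyer bears: destination terminal 340.45 + brokerage 373.82 + delivery 172.02 + duty 28358.20 = 29244.49
Landed cost = invoice 14543.48 + 29244.49 = 43787.97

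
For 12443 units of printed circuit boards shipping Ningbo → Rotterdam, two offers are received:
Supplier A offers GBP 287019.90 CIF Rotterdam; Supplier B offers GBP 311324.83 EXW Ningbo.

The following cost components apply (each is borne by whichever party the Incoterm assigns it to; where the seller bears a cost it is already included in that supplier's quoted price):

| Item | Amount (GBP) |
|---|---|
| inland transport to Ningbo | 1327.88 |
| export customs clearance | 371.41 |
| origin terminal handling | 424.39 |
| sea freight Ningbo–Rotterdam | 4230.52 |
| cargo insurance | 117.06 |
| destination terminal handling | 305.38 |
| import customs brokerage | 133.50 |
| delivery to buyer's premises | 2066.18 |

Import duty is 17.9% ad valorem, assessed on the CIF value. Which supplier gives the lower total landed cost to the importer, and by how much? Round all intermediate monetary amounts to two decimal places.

Supplier A is cheaper by GBP 36285.13

Supplier A (CIF):
The CIF price already equals the CIF value: 287019.90
Import duty = 287019.90 × 17.9% = 51376.56
Buyer bears (A): 305.38 + 133.50 + 2066.18 = 2505.06
Landed cost (A) = invoice 287019.90 + 2505.06 + duty 51376.56 = 340901.52
Supplier B (EXW):
CIF value = EXW price + inland to port + export clearance + origin terminal + freight + insurance = 311324.83 + 1327.88 + 371.41 + 424.39 + 4230.52 + 117.06 = 317796.09
Import duty = 317796.09 × 17.9% = 56885.50
Buyer bears (B): 1327.88 + 371.41 + 424.39 + 4230.52 + 117.06 + 305.38 + 133.50 + 2066.18 = 8976.32
Landed cost (B) = invoice 311324.83 + 8976.32 + duty 56885.50 = 377186.65
Difference = |340901.52 − 377186.65| = 36285.13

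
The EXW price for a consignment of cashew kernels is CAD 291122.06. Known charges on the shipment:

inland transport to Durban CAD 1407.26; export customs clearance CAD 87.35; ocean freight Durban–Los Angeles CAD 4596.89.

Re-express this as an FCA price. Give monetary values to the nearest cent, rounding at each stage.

FCA price: CAD 292616.67

Not relevant to the conversion: freight — on the buyer under both terms; not part of either seller's price.
From EXW to FCA, the seller additionally bears: inland to port, export clearance.
FCA price = 291122.06 + 1407.26 + 87.35 = 292616.67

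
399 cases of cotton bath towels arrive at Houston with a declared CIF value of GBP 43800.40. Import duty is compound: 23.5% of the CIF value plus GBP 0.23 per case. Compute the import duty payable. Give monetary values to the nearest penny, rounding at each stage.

Import duty: GBP 10384.86

Ad valorem component: 43800.40 × 23.5% = 10293.09
Specific component: 399 × 0.23 = 91.77
Import duty = 10293.09 + 91.77 = 10384.86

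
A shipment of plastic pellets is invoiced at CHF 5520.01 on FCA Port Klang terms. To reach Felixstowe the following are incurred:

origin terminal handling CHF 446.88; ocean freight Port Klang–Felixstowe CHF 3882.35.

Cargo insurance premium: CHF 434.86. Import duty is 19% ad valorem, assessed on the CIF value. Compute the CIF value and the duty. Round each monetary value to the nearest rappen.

CIF value: CHF 10284.10; import duty: CHF 1953.98

CIF = FCA price + pre-shipment costs + freight + insurance
CIF = 5520.01 + 446.88 + 3882.35 + 434.86 = 10284.10
Import duty = 10284.10 × 19% = 1953.98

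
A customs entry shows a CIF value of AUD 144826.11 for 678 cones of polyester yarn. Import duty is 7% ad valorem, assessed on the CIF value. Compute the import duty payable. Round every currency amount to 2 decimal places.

Import duty = 144826.11 × 7% = 10137.83

Import duty: AUD 10137.83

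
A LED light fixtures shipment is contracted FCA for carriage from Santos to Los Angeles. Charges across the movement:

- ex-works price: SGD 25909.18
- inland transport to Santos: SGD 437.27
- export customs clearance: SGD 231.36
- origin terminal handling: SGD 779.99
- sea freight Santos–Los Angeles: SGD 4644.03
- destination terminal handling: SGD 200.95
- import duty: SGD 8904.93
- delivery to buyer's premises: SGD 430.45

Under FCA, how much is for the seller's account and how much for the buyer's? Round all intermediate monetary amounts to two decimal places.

FCA: the seller delivers export-cleared goods to the carrier; the buyer bears costs from that point.
Seller's account: goods 25909.18 + inland to port 437.27 + export clearance 231.36 = 26577.81
Buyer's account: origin terminal 779.99 + freight 4644.03 + destination terminal 200.95 + duty 8904.93 + delivery 430.45 = 14960.35

Seller: SGD 26577.81; buyer: SGD 14960.35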